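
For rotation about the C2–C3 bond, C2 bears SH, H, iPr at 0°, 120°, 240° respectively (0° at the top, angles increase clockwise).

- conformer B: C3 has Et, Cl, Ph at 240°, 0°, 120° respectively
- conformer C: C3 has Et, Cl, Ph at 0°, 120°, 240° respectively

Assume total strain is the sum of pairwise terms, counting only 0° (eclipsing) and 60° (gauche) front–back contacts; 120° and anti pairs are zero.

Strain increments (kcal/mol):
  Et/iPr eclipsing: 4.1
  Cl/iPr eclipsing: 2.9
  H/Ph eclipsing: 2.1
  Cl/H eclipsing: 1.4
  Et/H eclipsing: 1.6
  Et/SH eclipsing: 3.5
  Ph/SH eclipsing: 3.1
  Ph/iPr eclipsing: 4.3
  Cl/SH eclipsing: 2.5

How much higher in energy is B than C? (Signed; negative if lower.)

-0.5 kcal/mol

B (eclipsed): SH–Cl eclipsed, H–Ph eclipsed, iPr–Et eclipsed; 2.5 + 2.1 + 4.1 = 8.7 kcal/mol.
C (eclipsed): SH–Et eclipsed, H–Cl eclipsed, iPr–Ph eclipsed; 3.5 + 1.4 + 4.3 = 9.2 kcal/mol.
E(B) − E(C) = 8.7 − 9.2 = -0.5 kcal/mol.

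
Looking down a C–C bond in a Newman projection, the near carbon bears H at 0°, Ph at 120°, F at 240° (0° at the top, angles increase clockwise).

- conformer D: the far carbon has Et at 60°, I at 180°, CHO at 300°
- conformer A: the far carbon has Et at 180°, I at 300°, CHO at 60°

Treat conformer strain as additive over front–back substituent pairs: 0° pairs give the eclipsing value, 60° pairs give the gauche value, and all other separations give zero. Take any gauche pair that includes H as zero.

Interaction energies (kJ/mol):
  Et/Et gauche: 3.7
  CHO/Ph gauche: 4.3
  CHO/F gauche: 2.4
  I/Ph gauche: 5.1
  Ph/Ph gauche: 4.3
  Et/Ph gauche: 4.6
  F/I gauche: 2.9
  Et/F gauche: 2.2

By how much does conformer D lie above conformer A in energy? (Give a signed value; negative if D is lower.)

+1.0 kJ/mol

D (staggered): Ph(120°)/Et(60°) gauche 4.6; Ph(120°)/I(180°) gauche 5.1; F(240°)/I(180°) gauche 2.9; F(240°)/CHO(300°) gauche 2.4 → 15.0 kJ/mol.
A (staggered): Ph(120°)/Et(180°) gauche 4.6; Ph(120°)/CHO(60°) gauche 4.3; F(240°)/Et(180°) gauche 2.2; F(240°)/I(300°) gauche 2.9 → 14.0 kJ/mol.
E(D) − E(A) = 15.0 − 14.0 = +1.0 kJ/mol.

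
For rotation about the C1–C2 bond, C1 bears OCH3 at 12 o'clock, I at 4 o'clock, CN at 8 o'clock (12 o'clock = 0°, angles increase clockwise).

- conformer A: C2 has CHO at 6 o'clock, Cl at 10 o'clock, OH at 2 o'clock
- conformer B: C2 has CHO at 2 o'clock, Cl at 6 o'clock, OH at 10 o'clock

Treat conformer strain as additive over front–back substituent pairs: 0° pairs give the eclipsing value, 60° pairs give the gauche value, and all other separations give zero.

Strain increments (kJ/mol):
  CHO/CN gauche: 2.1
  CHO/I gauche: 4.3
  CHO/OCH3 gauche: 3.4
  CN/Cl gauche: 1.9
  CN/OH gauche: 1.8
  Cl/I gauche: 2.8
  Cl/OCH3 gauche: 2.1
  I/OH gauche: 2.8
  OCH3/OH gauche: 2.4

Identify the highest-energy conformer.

B

A is staggered. OCH3 at 0° is gauche with Cl at 300° (2.1); OCH3 at 0° is gauche with OH at 60° (2.4); I at 120° is gauche with CHO at 180° (4.3); I at 120° is gauche with OH at 60° (2.8); CN at 240° is gauche with CHO at 180° (2.1); CN at 240° is gauche with Cl at 300° (1.9). Total 15.6 kJ/mol.
B is staggered. OCH3 at 0° is gauche with CHO at 60° (3.4); OCH3 at 0° is gauche with OH at 300° (2.4); I at 120° is gauche with CHO at 60° (4.3); I at 120° is gauche with Cl at 180° (2.8); CN at 240° is gauche with Cl at 180° (1.9); CN at 240° is gauche with OH at 300° (1.8). Total 16.6 kJ/mol.
B has the highest total (16.6 kJ/mol).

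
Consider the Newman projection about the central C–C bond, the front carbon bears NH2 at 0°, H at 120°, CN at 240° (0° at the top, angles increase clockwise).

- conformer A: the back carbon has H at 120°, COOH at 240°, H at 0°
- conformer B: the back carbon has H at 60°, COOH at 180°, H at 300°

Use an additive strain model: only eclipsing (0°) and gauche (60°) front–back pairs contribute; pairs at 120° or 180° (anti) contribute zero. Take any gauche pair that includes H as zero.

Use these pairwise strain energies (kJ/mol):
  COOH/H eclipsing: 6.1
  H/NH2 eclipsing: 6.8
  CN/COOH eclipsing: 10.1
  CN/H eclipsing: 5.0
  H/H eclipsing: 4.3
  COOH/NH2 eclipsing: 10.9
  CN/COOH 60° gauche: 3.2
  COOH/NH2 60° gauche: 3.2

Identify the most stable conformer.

A is eclipsed. NH2 at 0° is eclipsed with H at 0° (6.8); H at 120° is eclipsed with H at 120° (4.3); CN at 240° is eclipsed with COOH at 240° (10.1). Total 21.2 kJ/mol.
B is staggered. CN at 240° is gauche with COOH at 180° (3.2). Total 3.2 kJ/mol.
B has the lowest total (3.2 kJ/mol).

B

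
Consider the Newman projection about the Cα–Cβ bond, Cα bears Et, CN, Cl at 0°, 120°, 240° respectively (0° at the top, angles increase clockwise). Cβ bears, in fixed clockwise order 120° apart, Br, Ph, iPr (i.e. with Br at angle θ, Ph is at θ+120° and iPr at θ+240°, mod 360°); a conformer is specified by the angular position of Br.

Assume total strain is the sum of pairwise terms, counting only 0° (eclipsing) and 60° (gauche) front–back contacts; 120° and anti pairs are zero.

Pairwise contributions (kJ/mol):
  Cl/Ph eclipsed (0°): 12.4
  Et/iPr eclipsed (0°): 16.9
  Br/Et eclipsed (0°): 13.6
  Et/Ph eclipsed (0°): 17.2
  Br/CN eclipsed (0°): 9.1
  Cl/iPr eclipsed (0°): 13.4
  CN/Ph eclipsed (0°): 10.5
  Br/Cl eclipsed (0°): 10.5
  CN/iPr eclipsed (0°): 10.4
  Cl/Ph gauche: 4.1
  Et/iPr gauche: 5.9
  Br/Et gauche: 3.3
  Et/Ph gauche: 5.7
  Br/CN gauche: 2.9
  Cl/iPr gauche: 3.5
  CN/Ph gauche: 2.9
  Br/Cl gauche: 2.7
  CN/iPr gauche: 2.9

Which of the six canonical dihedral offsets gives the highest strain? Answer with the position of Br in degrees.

Br at 0° (eclipsed): Et–Br eclipsed, CN–Ph eclipsed, Cl–iPr eclipsed; 13.6 + 10.5 + 13.4 = 37.5 kJ/mol.
Br at 60° (staggered): Et–Br gauche, Et–iPr gauche, CN–Br gauche, CN–Ph gauche, Cl–Ph gauche, Cl–iPr gauche; 3.3 + 5.9 + 2.9 + 2.9 + 4.1 + 3.5 = 22.6 kJ/mol.
Br at 120° (eclipsed): Et–iPr eclipsed, CN–Br eclipsed, Cl–Ph eclipsed; 16.9 + 9.1 + 12.4 = 38.4 kJ/mol.
Br at 180° (staggered): Et–Ph gauche, Et–iPr gauche, CN–Br gauche, CN–iPr gauche, Cl–Br gauche, Cl–Ph gauche; 5.7 + 5.9 + 2.9 + 2.9 + 2.7 + 4.1 = 24.2 kJ/mol.
Br at 240° (eclipsed): Et–Ph eclipsed, CN–iPr eclipsed, Cl–Br eclipsed; 17.2 + 10.4 + 10.5 = 38.1 kJ/mol.
Br at 300° (staggered): Et–Br gauche, Et–Ph gauche, CN–Ph gauche, CN–iPr gauche, Cl–Br gauche, Cl–iPr gauche; 3.3 + 5.7 + 2.9 + 2.9 + 2.7 + 3.5 = 21.0 kJ/mol.
The maximum (38.4 kJ/mol) occurs with Br at 120°.

120°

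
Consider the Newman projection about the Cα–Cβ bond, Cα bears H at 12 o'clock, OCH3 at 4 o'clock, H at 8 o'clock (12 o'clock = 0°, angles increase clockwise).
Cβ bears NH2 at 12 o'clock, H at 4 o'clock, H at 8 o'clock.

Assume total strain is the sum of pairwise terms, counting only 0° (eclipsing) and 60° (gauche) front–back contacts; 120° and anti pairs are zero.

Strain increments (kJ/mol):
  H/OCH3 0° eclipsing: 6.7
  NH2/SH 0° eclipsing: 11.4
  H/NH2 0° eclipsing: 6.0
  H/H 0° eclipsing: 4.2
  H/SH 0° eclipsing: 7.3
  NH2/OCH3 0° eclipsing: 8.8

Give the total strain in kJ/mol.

This conformer (eclipsed): H(0°)/NH2(0°) eclipsed 6.0; OCH3(120°)/H(120°) eclipsed 6.7; H(240°)/H(240°) eclipsed 4.2 → 16.9 kJ/mol.

16.9 kJ/mol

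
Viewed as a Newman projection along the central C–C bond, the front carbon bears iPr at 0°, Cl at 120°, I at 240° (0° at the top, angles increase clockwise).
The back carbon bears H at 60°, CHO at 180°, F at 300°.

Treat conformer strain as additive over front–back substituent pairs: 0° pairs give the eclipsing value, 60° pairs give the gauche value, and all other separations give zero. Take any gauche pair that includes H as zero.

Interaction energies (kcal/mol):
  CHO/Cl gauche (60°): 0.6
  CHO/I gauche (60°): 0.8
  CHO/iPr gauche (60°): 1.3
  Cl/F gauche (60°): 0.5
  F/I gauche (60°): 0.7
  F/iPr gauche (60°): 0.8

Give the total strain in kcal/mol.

This conformer (staggered): iPr(0°)/F(300°) gauche 0.8; Cl(120°)/CHO(180°) gauche 0.6; I(240°)/CHO(180°) gauche 0.8; I(240°)/F(300°) gauche 0.7 → 2.9 kcal/mol.

2.9 kcal/mol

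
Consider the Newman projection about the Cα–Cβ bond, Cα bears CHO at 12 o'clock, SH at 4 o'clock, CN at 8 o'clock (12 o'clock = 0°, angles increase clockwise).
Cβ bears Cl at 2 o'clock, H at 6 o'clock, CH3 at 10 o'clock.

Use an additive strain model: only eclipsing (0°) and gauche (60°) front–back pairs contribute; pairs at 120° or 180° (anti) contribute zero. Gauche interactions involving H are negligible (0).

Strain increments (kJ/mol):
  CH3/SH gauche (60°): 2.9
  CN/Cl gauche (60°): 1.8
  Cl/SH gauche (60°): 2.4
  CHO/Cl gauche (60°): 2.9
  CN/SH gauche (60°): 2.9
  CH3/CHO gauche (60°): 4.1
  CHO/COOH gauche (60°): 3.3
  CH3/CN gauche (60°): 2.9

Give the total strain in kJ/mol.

12.3 kJ/mol

This conformer (staggered): CHO–Cl gauche, CHO–CH3 gauche, SH–Cl gauche, CN–CH3 gauche; 2.9 + 4.1 + 2.4 + 2.9 = 12.3 kJ/mol.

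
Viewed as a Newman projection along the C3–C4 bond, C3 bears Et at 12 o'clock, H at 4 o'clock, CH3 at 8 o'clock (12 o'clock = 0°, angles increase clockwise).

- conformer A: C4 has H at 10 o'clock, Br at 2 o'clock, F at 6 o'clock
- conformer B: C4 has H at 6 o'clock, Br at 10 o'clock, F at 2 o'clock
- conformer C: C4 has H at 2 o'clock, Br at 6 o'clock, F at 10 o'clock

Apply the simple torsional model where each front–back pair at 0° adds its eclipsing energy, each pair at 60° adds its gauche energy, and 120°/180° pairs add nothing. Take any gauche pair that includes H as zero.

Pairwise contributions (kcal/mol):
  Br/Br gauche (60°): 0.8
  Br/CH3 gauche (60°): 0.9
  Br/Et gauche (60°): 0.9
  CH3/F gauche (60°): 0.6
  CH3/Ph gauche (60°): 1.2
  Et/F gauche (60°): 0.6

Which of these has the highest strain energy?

B

A (staggered): Et–Br gauche, CH3–F gauche; 0.9 + 0.6 = 1.5 kcal/mol.
B (staggered): Et–Br gauche, Et–F gauche, CH3–Br gauche; 0.9 + 0.6 + 0.9 = 2.4 kcal/mol.
C (staggered): Et–F gauche, CH3–Br gauche, CH3–F gauche; 0.6 + 0.9 + 0.6 = 2.1 kcal/mol.
B has the highest total (2.4 kcal/mol).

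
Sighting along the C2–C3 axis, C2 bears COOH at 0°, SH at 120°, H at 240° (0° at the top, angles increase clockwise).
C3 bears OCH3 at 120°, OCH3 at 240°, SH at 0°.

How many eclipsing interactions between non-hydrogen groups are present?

Non-H eclipsing pairs: COOH(0°)/SH(0°); SH(120°)/OCH3(120°) — 2 interactions.

2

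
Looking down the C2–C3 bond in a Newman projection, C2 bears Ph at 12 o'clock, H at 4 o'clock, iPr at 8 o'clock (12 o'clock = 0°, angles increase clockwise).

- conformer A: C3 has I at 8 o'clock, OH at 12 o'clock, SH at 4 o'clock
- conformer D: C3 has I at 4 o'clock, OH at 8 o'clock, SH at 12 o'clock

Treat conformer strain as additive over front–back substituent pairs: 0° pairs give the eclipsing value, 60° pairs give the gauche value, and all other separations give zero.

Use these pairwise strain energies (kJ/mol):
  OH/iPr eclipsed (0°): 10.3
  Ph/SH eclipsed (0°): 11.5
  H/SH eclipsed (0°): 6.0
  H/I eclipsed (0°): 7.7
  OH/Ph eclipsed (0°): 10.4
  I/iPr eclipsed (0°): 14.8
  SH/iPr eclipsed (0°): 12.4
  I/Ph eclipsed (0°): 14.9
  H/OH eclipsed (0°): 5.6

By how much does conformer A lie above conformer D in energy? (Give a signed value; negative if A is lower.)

A (eclipsed): Ph(0°)/OH(0°) eclipsed 10.4; H(120°)/SH(120°) eclipsed 6.0; iPr(240°)/I(240°) eclipsed 14.8 → 31.2 kJ/mol.
D (eclipsed): Ph(0°)/SH(0°) eclipsed 11.5; H(120°)/I(120°) eclipsed 7.7; iPr(240°)/OH(240°) eclipsed 10.3 → 29.5 kJ/mol.
E(A) − E(D) = 31.2 − 29.5 = +1.7 kJ/mol.

+1.7 kJ/mol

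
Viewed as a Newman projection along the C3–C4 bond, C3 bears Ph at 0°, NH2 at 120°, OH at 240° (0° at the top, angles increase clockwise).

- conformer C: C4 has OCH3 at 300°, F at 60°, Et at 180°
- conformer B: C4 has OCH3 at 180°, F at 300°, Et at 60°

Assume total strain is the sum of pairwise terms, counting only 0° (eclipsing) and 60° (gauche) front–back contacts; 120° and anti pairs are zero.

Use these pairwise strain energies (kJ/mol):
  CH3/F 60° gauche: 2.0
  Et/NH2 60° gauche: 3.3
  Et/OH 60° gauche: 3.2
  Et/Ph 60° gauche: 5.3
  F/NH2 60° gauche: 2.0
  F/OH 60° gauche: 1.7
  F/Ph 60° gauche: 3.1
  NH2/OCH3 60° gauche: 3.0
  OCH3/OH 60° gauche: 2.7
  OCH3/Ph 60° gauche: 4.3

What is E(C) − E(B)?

-0.5 kJ/mol

C is staggered. Ph at 0° is gauche with OCH3 at 300° (4.3); Ph at 0° is gauche with F at 60° (3.1); NH2 at 120° is gauche with F at 60° (2.0); NH2 at 120° is gauche with Et at 180° (3.3); OH at 240° is gauche with OCH3 at 300° (2.7); OH at 240° is gauche with Et at 180° (3.2). Total 18.6 kJ/mol.
B is staggered. Ph at 0° is gauche with F at 300° (3.1); Ph at 0° is gauche with Et at 60° (5.3); NH2 at 120° is gauche with OCH3 at 180° (3.0); NH2 at 120° is gauche with Et at 60° (3.3); OH at 240° is gauche with OCH3 at 180° (2.7); OH at 240° is gauche with F at 300° (1.7). Total 19.1 kJ/mol.
E(C) − E(B) = 18.6 − 19.1 = -0.5 kJ/mol.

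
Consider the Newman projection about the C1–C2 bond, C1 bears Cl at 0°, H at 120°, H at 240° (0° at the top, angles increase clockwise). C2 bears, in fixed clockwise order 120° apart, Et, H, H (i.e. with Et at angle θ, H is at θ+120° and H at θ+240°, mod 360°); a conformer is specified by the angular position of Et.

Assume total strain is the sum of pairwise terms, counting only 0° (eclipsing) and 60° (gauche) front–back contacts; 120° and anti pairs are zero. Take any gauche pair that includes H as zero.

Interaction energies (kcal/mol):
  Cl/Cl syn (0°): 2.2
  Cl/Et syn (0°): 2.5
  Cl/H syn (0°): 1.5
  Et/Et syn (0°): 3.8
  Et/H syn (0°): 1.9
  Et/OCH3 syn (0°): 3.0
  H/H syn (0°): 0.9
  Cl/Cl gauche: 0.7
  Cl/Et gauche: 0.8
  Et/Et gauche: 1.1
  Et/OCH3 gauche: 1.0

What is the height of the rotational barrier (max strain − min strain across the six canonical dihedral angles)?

4.3 kcal/mol

Et at 0° (eclipsed): Cl(0°)/Et(0°) eclipsed 2.5; H(120°)/H(120°) eclipsed 0.9; H(240°)/H(240°) eclipsed 0.9 → 4.3 kcal/mol.
Et at 60° (staggered): Cl(0°)/Et(60°) gauche 0.8 → 0.8 kcal/mol.
Et at 120° (eclipsed): Cl(0°)/H(0°) eclipsed 1.5; H(120°)/Et(120°) eclipsed 1.9; H(240°)/H(240°) eclipsed 0.9 → 4.3 kcal/mol.
Et at 180° (staggered): no non-H gauche contacts → 0.0 kcal/mol.
Et at 240° (eclipsed): Cl(0°)/H(0°) eclipsed 1.5; H(120°)/H(120°) eclipsed 0.9; H(240°)/Et(240°) eclipsed 1.9 → 4.3 kcal/mol.
Et at 300° (staggered): Cl(0°)/Et(300°) gauche 0.8 → 0.8 kcal/mol.
Max at 0° (4.3 kcal/mol), min at 180° (0.0 kcal/mol); barrier = 4.3 kcal/mol.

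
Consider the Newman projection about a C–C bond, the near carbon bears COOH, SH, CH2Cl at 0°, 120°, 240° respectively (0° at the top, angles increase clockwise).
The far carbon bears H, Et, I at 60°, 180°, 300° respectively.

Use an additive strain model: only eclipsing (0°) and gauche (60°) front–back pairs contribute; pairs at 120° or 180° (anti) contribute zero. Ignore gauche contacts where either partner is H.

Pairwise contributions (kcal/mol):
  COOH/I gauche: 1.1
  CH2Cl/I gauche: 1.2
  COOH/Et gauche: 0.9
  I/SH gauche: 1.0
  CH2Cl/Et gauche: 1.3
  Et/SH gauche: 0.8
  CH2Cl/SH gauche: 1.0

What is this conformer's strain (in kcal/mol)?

This conformer is staggered. COOH at 0° is gauche with I at 300° (1.1); SH at 120° is gauche with Et at 180° (0.8); CH2Cl at 240° is gauche with Et at 180° (1.3); CH2Cl at 240° is gauche with I at 300° (1.2). Total 4.4 kcal/mol.

4.4 kcal/mol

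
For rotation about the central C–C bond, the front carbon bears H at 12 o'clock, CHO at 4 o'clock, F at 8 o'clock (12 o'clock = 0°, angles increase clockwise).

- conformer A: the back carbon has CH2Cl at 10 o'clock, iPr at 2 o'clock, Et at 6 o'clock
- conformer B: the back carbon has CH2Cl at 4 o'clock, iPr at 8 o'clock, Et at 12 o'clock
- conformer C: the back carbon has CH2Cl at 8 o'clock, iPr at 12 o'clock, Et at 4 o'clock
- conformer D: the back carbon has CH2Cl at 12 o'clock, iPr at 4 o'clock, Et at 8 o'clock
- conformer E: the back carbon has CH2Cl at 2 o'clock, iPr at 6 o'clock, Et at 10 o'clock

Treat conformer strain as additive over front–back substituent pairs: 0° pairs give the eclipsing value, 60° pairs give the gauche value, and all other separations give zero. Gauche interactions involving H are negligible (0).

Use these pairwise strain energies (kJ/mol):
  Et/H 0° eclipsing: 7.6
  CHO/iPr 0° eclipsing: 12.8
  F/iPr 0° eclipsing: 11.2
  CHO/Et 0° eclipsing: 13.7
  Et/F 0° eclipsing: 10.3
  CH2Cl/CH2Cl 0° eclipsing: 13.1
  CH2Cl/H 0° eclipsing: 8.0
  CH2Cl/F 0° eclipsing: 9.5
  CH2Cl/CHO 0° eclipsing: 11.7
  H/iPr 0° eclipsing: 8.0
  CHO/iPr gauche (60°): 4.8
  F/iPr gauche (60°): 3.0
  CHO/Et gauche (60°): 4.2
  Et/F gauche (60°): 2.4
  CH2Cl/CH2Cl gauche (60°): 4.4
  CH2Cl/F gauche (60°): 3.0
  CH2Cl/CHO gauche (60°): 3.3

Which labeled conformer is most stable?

E

A (staggered): CHO(120°)/iPr(60°) gauche 4.8; CHO(120°)/Et(180°) gauche 4.2; F(240°)/CH2Cl(300°) gauche 3.0; F(240°)/Et(180°) gauche 2.4 → 14.4 kJ/mol.
B (eclipsed): H(0°)/Et(0°) eclipsed 7.6; CHO(120°)/CH2Cl(120°) eclipsed 11.7; F(240°)/iPr(240°) eclipsed 11.2 → 30.5 kJ/mol.
C (eclipsed): H(0°)/iPr(0°) eclipsed 8.0; CHO(120°)/Et(120°) eclipsed 13.7; F(240°)/CH2Cl(240°) eclipsed 9.5 → 31.2 kJ/mol.
D (eclipsed): H(0°)/CH2Cl(0°) eclipsed 8.0; CHO(120°)/iPr(120°) eclipsed 12.8; F(240°)/Et(240°) eclipsed 10.3 → 31.1 kJ/mol.
E (staggered): CHO(120°)/CH2Cl(60°) gauche 3.3; CHO(120°)/iPr(180°) gauche 4.8; F(240°)/iPr(180°) gauche 3.0; F(240°)/Et(300°) gauche 2.4 → 13.5 kJ/mol.
E has the lowest total (13.5 kJ/mol).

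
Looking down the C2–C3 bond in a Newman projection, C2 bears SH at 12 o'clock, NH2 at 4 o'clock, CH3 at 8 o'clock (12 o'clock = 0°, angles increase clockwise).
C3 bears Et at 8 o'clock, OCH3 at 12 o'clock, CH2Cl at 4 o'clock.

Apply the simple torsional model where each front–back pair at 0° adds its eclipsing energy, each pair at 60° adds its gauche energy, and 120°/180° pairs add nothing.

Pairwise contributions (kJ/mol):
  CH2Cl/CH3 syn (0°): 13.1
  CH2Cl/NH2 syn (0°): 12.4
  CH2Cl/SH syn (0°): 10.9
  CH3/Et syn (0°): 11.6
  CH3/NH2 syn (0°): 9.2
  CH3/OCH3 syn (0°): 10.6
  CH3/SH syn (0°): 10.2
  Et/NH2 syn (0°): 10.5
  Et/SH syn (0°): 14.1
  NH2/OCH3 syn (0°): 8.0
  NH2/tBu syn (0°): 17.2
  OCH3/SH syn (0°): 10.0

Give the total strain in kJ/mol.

34.0 kJ/mol

This conformer is eclipsed. SH at 0° is eclipsed with OCH3 at 0° (10.0); NH2 at 120° is eclipsed with CH2Cl at 120° (12.4); CH3 at 240° is eclipsed with Et at 240° (11.6). Total 34.0 kJ/mol.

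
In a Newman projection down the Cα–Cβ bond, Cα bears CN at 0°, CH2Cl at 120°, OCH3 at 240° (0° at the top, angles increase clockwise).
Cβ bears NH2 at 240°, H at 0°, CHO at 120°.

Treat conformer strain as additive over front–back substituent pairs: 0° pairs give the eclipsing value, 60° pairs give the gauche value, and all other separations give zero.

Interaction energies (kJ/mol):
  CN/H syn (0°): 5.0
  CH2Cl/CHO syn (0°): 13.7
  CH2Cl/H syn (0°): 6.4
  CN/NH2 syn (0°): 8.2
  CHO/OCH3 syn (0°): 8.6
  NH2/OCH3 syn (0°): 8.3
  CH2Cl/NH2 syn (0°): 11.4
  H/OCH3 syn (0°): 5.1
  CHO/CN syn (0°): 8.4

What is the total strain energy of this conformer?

This conformer (eclipsed): CN–H eclipsed, CH2Cl–CHO eclipsed, OCH3–NH2 eclipsed; 5.0 + 13.7 + 8.3 = 27.0 kJ/mol.

27.0 kJ/mol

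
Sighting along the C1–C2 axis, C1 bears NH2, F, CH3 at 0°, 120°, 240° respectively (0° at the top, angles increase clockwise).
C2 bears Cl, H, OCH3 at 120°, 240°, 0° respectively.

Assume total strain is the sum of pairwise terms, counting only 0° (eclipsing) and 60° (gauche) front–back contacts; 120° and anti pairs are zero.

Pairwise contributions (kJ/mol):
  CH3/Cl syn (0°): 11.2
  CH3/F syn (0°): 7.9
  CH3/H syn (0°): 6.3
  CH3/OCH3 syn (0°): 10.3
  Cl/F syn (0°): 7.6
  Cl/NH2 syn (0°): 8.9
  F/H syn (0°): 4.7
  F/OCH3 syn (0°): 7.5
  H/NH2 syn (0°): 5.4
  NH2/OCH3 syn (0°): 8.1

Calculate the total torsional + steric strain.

22.0 kJ/mol

This conformer (eclipsed): NH2(0°)/OCH3(0°) eclipsed 8.1; F(120°)/Cl(120°) eclipsed 7.6; CH3(240°)/H(240°) eclipsed 6.3 → 22.0 kJ/mol.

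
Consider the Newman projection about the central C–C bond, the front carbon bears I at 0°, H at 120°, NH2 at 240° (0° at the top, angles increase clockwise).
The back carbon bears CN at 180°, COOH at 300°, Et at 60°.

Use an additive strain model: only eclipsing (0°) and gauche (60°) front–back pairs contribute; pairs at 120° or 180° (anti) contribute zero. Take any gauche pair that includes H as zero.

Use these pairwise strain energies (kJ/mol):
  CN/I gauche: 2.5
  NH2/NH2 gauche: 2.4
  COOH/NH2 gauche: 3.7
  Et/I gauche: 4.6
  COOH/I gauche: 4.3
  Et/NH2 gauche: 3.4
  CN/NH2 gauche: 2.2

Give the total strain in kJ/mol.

This conformer (staggered): I(0°)/COOH(300°) gauche 4.3; I(0°)/Et(60°) gauche 4.6; NH2(240°)/CN(180°) gauche 2.2; NH2(240°)/COOH(300°) gauche 3.7 → 14.8 kJ/mol.

14.8 kJ/mol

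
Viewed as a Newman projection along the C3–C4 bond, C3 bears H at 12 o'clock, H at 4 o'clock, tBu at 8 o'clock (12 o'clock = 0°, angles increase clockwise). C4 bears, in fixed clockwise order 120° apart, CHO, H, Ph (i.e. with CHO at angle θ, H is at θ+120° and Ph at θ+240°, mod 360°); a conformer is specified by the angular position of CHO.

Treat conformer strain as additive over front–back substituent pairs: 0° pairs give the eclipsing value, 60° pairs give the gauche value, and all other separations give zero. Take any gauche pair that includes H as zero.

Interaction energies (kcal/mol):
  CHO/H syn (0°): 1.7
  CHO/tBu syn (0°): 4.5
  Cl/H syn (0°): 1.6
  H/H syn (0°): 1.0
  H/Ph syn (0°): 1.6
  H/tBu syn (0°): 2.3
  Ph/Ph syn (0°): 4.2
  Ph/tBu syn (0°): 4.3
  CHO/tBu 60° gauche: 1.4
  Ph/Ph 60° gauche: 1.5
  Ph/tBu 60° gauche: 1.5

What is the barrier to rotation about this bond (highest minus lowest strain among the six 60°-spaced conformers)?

CHO at 0° is eclipsed. H at 0° is eclipsed with CHO at 0° (1.7); H at 120° is eclipsed with H at 120° (1.0); tBu at 240° is eclipsed with Ph at 240° (4.3). Total 7.0 kcal/mol.
CHO at 60° is staggered. tBu at 240° is gauche with Ph at 300° (1.5). Total 1.5 kcal/mol.
CHO at 120° is eclipsed. H at 0° is eclipsed with Ph at 0° (1.6); H at 120° is eclipsed with CHO at 120° (1.7); tBu at 240° is eclipsed with H at 240° (2.3). Total 5.6 kcal/mol.
CHO at 180° is staggered. tBu at 240° is gauche with CHO at 180° (1.4). Total 1.4 kcal/mol.
CHO at 240° is eclipsed. H at 0° is eclipsed with H at 0° (1.0); H at 120° is eclipsed with Ph at 120° (1.6); tBu at 240° is eclipsed with CHO at 240° (4.5). Total 7.1 kcal/mol.
CHO at 300° is staggered. tBu at 240° is gauche with CHO at 300° (1.4); tBu at 240° is gauche with Ph at 180° (1.5). Total 2.9 kcal/mol.
Max at 240° (7.1 kcal/mol), min at 180° (1.4 kcal/mol); barrier = 5.7 kcal/mol.

5.7 kcal/mol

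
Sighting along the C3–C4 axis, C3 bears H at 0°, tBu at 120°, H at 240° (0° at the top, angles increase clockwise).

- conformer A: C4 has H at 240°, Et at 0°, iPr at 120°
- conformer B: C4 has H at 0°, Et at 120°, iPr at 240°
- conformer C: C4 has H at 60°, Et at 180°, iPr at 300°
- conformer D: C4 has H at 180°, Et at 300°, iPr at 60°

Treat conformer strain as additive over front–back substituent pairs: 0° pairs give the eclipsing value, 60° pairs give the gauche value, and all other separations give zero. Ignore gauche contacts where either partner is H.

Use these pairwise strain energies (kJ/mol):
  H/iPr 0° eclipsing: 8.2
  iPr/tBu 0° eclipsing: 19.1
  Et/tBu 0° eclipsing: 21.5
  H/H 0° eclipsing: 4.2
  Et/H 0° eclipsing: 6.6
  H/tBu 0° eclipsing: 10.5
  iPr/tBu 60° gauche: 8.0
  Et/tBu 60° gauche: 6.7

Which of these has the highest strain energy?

A (eclipsed): H–Et eclipsed, tBu–iPr eclipsed, H–H eclipsed; 6.6 + 19.1 + 4.2 = 29.9 kJ/mol.
B (eclipsed): H–H eclipsed, tBu–Et eclipsed, H–iPr eclipsed; 4.2 + 21.5 + 8.2 = 33.9 kJ/mol.
C (staggered): tBu–Et gauche; 6.7 = 6.7 kJ/mol.
D (staggered): tBu–iPr gauche; 8.0 = 8.0 kJ/mol.
B has the highest total (33.9 kJ/mol).

B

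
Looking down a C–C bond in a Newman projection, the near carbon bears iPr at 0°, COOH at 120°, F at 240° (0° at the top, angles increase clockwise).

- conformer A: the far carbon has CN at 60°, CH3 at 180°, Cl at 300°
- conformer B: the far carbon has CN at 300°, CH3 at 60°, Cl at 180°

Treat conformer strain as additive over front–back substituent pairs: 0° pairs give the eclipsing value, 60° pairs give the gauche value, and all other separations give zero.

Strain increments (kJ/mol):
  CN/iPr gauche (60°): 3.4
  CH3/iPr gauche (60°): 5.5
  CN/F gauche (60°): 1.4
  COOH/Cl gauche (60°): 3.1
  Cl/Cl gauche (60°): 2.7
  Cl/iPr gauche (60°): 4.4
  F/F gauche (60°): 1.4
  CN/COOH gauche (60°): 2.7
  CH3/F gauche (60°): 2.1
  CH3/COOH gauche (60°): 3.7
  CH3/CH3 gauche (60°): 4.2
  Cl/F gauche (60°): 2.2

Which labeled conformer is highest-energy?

B

A (staggered): iPr–CN gauche, iPr–Cl gauche, COOH–CN gauche, COOH–CH3 gauche, F–CH3 gauche, F–Cl gauche; 3.4 + 4.4 + 2.7 + 3.7 + 2.1 + 2.2 = 18.5 kJ/mol.
B (staggered): iPr–CN gauche, iPr–CH3 gauche, COOH–CH3 gauche, COOH–Cl gauche, F–CN gauche, F–Cl gauche; 3.4 + 5.5 + 3.7 + 3.1 + 1.4 + 2.2 = 19.3 kJ/mol.
B has the highest total (19.3 kJ/mol).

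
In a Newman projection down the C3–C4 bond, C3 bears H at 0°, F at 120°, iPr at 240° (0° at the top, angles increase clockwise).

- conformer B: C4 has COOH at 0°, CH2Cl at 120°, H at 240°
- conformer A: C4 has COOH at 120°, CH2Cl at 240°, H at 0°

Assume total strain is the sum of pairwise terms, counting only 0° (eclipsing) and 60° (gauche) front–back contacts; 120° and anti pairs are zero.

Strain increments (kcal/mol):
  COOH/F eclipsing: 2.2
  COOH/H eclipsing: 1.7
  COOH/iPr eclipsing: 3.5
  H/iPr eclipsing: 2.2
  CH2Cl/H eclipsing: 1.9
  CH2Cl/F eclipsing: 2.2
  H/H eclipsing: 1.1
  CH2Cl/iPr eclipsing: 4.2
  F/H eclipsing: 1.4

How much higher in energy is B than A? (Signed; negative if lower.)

B (eclipsed): H(0°)/COOH(0°) eclipsed 1.7; F(120°)/CH2Cl(120°) eclipsed 2.2; iPr(240°)/H(240°) eclipsed 2.2 → 6.1 kcal/mol.
A (eclipsed): H(0°)/H(0°) eclipsed 1.1; F(120°)/COOH(120°) eclipsed 2.2; iPr(240°)/CH2Cl(240°) eclipsed 4.2 → 7.5 kcal/mol.
E(B) − E(A) = 6.1 − 7.5 = -1.4 kcal/mol.

-1.4 kcal/mol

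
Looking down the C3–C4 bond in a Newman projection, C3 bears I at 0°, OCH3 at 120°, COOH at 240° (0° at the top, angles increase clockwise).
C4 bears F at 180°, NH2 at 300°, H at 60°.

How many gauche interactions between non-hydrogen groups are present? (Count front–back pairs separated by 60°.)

4

Non-H gauche pairs: I(0°)/NH2(300°); OCH3(120°)/F(180°); COOH(240°)/F(180°); COOH(240°)/NH2(300°) — 4 interactions.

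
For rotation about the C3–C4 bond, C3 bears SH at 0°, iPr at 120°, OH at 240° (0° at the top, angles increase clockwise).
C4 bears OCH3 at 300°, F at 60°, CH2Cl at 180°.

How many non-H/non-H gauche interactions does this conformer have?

Non-H gauche pairs: SH(0°)/OCH3(300°); SH(0°)/F(60°); iPr(120°)/F(60°); iPr(120°)/CH2Cl(180°); OH(240°)/OCH3(300°); OH(240°)/CH2Cl(180°) — 6 interactions.

6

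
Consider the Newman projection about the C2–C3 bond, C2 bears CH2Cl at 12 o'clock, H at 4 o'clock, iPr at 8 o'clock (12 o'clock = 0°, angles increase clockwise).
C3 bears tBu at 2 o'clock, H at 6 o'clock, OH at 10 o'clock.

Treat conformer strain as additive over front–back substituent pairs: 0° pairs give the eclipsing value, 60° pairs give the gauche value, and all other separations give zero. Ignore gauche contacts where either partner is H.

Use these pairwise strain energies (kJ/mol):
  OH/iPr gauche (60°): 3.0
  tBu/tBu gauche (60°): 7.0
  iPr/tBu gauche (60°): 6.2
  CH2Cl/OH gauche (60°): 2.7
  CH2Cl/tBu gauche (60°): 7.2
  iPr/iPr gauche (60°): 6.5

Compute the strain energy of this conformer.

12.9 kJ/mol

This conformer (staggered): CH2Cl(0°)/tBu(60°) gauche 7.2; CH2Cl(0°)/OH(300°) gauche 2.7; iPr(240°)/OH(300°) gauche 3.0 → 12.9 kJ/mol.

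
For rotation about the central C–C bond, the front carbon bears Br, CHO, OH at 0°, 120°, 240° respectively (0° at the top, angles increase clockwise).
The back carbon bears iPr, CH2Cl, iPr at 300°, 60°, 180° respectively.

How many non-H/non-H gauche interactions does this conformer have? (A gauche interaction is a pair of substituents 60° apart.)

6

Non-H gauche pairs: Br(0°)/iPr(300°); Br(0°)/CH2Cl(60°); CHO(120°)/CH2Cl(60°); CHO(120°)/iPr(180°); OH(240°)/iPr(300°); OH(240°)/iPr(180°) — 6 interactions.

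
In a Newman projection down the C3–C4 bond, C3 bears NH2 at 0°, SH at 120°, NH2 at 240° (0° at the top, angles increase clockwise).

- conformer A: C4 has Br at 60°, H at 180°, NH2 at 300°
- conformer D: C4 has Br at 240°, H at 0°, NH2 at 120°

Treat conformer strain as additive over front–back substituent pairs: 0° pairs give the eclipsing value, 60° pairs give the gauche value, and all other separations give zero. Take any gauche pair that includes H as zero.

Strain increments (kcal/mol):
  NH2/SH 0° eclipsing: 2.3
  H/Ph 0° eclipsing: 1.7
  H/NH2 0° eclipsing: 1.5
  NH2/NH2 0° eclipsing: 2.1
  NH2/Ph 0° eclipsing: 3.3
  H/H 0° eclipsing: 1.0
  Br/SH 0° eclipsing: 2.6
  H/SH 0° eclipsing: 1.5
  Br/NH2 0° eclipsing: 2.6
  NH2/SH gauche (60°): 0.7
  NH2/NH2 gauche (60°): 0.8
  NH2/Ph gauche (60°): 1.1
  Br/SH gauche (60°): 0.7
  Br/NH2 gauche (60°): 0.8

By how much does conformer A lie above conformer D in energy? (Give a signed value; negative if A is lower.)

-3.3 kcal/mol

A (staggered): NH2(0°)/Br(60°) gauche 0.8; NH2(0°)/NH2(300°) gauche 0.8; SH(120°)/Br(60°) gauche 0.7; NH2(240°)/NH2(300°) gauche 0.8 → 3.1 kcal/mol.
D (eclipsed): NH2(0°)/H(0°) eclipsed 1.5; SH(120°)/NH2(120°) eclipsed 2.3; NH2(240°)/Br(240°) eclipsed 2.6 → 6.4 kcal/mol.
E(A) − E(D) = 3.1 − 6.4 = -3.3 kcal/mol.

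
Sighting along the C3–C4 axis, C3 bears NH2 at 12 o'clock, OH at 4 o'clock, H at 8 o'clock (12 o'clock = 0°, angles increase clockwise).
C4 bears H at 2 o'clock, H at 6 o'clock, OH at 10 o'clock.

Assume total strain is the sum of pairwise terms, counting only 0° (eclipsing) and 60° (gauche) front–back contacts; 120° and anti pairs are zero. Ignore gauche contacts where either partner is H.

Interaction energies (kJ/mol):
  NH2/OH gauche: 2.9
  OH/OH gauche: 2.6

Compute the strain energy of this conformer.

2.9 kJ/mol

This conformer (staggered): NH2–OH gauche; 2.9 = 2.9 kJ/mol.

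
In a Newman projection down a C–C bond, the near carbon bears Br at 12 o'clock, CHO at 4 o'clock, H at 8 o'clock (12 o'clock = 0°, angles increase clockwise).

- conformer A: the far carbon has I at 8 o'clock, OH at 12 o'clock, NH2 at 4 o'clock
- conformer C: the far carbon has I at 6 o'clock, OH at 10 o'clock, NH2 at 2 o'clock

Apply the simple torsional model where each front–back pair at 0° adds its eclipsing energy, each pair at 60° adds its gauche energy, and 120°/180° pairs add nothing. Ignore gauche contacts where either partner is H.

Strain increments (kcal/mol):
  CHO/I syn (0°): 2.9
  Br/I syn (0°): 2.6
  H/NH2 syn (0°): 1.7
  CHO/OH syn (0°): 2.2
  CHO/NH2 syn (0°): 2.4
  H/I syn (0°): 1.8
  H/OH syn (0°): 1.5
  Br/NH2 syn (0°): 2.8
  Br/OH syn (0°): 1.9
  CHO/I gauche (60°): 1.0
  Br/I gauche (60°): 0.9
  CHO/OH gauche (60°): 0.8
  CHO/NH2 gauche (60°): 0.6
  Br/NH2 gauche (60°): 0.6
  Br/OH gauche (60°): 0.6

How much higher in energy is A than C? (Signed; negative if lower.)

+3.3 kcal/mol

A (eclipsed): Br–OH eclipsed, CHO–NH2 eclipsed, H–I eclipsed; 1.9 + 2.4 + 1.8 = 6.1 kcal/mol.
C (staggered): Br–OH gauche, Br–NH2 gauche, CHO–I gauche, CHO–NH2 gauche; 0.6 + 0.6 + 1.0 + 0.6 = 2.8 kcal/mol.
E(A) − E(C) = 6.1 − 2.8 = +3.3 kcal/mol.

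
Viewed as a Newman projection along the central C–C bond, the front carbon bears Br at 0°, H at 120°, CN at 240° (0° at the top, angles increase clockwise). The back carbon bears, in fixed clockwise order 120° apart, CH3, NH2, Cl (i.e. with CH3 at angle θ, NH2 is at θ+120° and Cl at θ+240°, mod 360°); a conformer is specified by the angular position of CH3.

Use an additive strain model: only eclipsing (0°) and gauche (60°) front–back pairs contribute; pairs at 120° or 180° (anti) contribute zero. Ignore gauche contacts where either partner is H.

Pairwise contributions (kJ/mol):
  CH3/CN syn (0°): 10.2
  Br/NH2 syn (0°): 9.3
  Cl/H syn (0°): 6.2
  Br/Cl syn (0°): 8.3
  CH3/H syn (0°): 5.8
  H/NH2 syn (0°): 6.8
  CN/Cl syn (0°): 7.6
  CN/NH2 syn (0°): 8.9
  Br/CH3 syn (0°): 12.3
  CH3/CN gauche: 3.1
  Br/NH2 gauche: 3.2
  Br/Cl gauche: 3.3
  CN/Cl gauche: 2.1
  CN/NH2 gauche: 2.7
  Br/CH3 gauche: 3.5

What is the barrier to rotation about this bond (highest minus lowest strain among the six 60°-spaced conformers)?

15.1 kJ/mol

CH3 at 0° (eclipsed): Br(0°)/CH3(0°) eclipsed 12.3; H(120°)/NH2(120°) eclipsed 6.8; CN(240°)/Cl(240°) eclipsed 7.6 → 26.7 kJ/mol.
CH3 at 60° (staggered): Br(0°)/CH3(60°) gauche 3.5; Br(0°)/Cl(300°) gauche 3.3; CN(240°)/NH2(180°) gauche 2.7; CN(240°)/Cl(300°) gauche 2.1 → 11.6 kJ/mol.
CH3 at 120° (eclipsed): Br(0°)/Cl(0°) eclipsed 8.3; H(120°)/CH3(120°) eclipsed 5.8; CN(240°)/NH2(240°) eclipsed 8.9 → 23.0 kJ/mol.
CH3 at 180° (staggered): Br(0°)/NH2(300°) gauche 3.2; Br(0°)/Cl(60°) gauche 3.3; CN(240°)/CH3(180°) gauche 3.1; CN(240°)/NH2(300°) gauche 2.7 → 12.3 kJ/mol.
CH3 at 240° (eclipsed): Br(0°)/NH2(0°) eclipsed 9.3; H(120°)/Cl(120°) eclipsed 6.2; CN(240°)/CH3(240°) eclipsed 10.2 → 25.7 kJ/mol.
CH3 at 300° (staggered): Br(0°)/CH3(300°) gauche 3.5; Br(0°)/NH2(60°) gauche 3.2; CN(240°)/CH3(300°) gauche 3.1; CN(240°)/Cl(180°) gauche 2.1 → 11.9 kJ/mol.
Max at 0° (26.7 kJ/mol), min at 60° (11.6 kJ/mol); barrier = 15.1 kJ/mol.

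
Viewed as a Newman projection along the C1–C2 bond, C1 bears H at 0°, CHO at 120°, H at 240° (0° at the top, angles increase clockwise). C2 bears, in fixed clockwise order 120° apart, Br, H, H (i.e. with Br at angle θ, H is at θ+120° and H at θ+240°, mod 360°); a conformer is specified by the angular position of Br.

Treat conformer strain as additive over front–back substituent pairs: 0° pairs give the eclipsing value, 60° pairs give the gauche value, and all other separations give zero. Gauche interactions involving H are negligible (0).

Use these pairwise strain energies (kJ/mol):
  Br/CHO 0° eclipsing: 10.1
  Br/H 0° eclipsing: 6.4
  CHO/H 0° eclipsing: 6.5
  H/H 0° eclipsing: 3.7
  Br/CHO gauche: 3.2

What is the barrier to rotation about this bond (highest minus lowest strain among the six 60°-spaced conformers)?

Br at 0° (eclipsed): H–Br eclipsed, CHO–H eclipsed, H–H eclipsed; 6.4 + 6.5 + 3.7 = 16.6 kJ/mol.
Br at 60° (staggered): CHO–Br gauche; 3.2 = 3.2 kJ/mol.
Br at 120° (eclipsed): H–H eclipsed, CHO–Br eclipsed, H–H eclipsed; 3.7 + 10.1 + 3.7 = 17.5 kJ/mol.
Br at 180° (staggered): CHO–Br gauche; 3.2 = 3.2 kJ/mol.
Br at 240° (eclipsed): H–H eclipsed, CHO–H eclipsed, H–Br eclipsed; 3.7 + 6.5 + 6.4 = 16.6 kJ/mol.
Br at 300° (staggered): no non-H gauche contacts → 0.0 kJ/mol.
Max at 120° (17.5 kJ/mol), min at 300° (0.0 kJ/mol); barrier = 17.5 kJ/mol.

17.5 kJ/mol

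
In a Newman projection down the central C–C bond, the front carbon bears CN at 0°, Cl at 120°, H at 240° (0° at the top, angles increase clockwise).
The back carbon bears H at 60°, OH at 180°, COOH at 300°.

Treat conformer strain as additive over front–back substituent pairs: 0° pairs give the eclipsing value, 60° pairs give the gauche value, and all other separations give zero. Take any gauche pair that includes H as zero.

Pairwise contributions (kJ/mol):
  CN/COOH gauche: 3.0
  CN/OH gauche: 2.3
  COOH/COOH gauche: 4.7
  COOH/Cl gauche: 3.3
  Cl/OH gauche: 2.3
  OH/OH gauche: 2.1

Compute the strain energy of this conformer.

5.3 kJ/mol

This conformer (staggered): CN–COOH gauche, Cl–OH gauche; 3.0 + 2.3 = 5.3 kJ/mol.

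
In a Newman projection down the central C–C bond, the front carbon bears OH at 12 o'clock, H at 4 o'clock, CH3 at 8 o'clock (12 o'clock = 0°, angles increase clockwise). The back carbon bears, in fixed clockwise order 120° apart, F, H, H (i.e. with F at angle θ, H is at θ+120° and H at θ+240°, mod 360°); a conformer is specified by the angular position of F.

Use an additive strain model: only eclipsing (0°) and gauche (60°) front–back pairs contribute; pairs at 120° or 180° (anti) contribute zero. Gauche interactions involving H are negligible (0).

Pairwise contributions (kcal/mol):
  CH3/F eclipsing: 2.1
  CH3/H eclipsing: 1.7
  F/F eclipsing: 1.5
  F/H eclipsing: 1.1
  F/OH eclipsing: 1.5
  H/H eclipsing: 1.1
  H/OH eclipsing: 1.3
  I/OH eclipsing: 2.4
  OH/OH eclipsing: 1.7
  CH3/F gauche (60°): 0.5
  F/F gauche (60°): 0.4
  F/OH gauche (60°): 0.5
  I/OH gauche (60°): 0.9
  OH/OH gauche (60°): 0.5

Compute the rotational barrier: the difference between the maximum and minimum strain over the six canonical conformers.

4.0 kcal/mol

F at 0° (eclipsed): OH(0°)/F(0°) eclipsed 1.5; H(120°)/H(120°) eclipsed 1.1; CH3(240°)/H(240°) eclipsed 1.7 → 4.3 kcal/mol.
F at 60° (staggered): OH(0°)/F(60°) gauche 0.5 → 0.5 kcal/mol.
F at 120° (eclipsed): OH(0°)/H(0°) eclipsed 1.3; H(120°)/F(120°) eclipsed 1.1; CH3(240°)/H(240°) eclipsed 1.7 → 4.1 kcal/mol.
F at 180° (staggered): CH3(240°)/F(180°) gauche 0.5 → 0.5 kcal/mol.
F at 240° (eclipsed): OH(0°)/H(0°) eclipsed 1.3; H(120°)/H(120°) eclipsed 1.1; CH3(240°)/F(240°) eclipsed 2.1 → 4.5 kcal/mol.
F at 300° (staggered): OH(0°)/F(300°) gauche 0.5; CH3(240°)/F(300°) gauche 0.5 → 1.0 kcal/mol.
Max at 240° (4.5 kcal/mol), min at 60° (0.5 kcal/mol); barrier = 4.0 kcal/mol.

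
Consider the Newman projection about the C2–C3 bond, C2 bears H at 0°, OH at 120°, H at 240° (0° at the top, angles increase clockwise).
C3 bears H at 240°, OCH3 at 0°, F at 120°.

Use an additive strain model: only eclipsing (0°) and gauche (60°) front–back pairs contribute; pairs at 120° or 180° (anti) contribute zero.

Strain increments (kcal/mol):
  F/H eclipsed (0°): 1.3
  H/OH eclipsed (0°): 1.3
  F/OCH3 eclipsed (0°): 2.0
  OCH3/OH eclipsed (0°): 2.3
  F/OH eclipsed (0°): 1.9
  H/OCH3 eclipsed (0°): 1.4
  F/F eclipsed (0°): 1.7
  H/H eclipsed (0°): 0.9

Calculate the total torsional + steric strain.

4.2 kcal/mol

This conformer (eclipsed): H(0°)/OCH3(0°) eclipsed 1.4; OH(120°)/F(120°) eclipsed 1.9; H(240°)/H(240°) eclipsed 0.9 → 4.2 kcal/mol.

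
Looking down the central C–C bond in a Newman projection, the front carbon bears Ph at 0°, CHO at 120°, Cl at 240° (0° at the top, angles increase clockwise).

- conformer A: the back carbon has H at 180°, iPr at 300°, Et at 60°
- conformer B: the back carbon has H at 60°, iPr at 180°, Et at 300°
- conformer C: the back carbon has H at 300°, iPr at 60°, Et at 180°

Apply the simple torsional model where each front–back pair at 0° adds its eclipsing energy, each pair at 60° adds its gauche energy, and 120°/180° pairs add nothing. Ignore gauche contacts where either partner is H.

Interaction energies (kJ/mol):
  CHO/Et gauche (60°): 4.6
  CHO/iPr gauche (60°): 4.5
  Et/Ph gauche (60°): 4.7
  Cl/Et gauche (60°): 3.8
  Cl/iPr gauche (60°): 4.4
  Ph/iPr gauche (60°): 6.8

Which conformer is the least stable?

A

A is staggered. Ph at 0° is gauche with iPr at 300° (6.8); Ph at 0° is gauche with Et at 60° (4.7); CHO at 120° is gauche with Et at 60° (4.6); Cl at 240° is gauche with iPr at 300° (4.4). Total 20.5 kJ/mol.
B is staggered. Ph at 0° is gauche with Et at 300° (4.7); CHO at 120° is gauche with iPr at 180° (4.5); Cl at 240° is gauche with iPr at 180° (4.4); Cl at 240° is gauche with Et at 300° (3.8). Total 17.4 kJ/mol.
C is staggered. Ph at 0° is gauche with iPr at 60° (6.8); CHO at 120° is gauche with iPr at 60° (4.5); CHO at 120° is gauche with Et at 180° (4.6); Cl at 240° is gauche with Et at 180° (3.8). Total 19.7 kJ/mol.
A has the highest total (20.5 kJ/mol).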